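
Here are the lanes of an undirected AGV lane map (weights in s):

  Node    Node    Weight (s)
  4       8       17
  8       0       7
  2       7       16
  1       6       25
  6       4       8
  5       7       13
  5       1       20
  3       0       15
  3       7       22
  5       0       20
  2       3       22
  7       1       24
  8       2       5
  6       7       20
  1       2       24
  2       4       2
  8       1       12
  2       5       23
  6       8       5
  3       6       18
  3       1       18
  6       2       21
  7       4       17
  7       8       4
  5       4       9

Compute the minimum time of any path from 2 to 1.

17 s

Settle nodes by increasing distance from 2:
2: 0
4: 2  (via 2)
8: 5  (via 2)
7: 9  (via 8)
6: 10  (via 4)
5: 11  (via 4)
0: 12  (via 8)
1: 17  (via 8)
Shortest route: 2–8–1 = 17 s.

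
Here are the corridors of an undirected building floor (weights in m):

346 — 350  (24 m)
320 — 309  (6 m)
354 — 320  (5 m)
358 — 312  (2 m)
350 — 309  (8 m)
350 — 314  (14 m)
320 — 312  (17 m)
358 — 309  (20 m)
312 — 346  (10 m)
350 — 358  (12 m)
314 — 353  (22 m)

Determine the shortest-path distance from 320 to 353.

Candidate routes:
320–309–350–314–353: 6+8+14+22 = 50
320–312–358–350–314–353: 17+2+12+14+22 = 67
320–309–358–350–314–353: 6+20+12+14+22 = 74
Cheapest is 320–309–350–314–353 at 50 m.

50 m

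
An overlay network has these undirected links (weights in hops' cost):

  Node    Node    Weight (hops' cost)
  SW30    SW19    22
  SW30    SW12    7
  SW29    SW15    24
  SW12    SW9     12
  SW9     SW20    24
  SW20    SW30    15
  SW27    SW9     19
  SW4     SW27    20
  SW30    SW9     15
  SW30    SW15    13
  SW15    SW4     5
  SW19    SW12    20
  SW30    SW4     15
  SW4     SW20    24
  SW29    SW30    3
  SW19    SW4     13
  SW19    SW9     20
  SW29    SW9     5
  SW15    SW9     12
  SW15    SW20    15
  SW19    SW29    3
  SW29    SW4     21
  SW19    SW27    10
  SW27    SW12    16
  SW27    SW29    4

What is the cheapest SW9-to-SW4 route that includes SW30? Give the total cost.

Shortest SW9→SW30: SW9 → SW29 → SW30 = 8
Shortest SW30→SW4: SW30 → SW4 = 15
Total via SW30: 8 + 15 = 23 hops' cost.

23 hops' cost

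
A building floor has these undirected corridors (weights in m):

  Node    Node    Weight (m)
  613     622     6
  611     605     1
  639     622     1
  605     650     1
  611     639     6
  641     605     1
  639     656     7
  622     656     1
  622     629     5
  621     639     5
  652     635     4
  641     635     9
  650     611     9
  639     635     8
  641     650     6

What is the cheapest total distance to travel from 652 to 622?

Candidate routes:
652 → 635 → 639 → 622: 4+8+1 = 13
652 → 635 → 641 → 650 → 605 → 611 → 639 → 622: 4+9+6+1+1+6+1 = 28
652 → 635 → 641 → 605 → 611 → 639 → 622: 4+9+1+1+6+1 = 22
652 → 635 → 639 → 656 → 622: 4+8+7+1 = 20
The minimum is 13 m via 652 → 635 → 639 → 622.

13 m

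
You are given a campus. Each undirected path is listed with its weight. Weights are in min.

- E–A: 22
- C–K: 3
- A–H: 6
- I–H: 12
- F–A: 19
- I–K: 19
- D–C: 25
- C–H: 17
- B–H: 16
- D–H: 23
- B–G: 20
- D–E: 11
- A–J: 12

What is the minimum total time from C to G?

53 min

Candidate routes:
C - H - B - G: 17+16+20 = 53
C - K - I - H - B - G: 3+19+12+16+20 = 70
The minimum is 53 min via C - H - B - G.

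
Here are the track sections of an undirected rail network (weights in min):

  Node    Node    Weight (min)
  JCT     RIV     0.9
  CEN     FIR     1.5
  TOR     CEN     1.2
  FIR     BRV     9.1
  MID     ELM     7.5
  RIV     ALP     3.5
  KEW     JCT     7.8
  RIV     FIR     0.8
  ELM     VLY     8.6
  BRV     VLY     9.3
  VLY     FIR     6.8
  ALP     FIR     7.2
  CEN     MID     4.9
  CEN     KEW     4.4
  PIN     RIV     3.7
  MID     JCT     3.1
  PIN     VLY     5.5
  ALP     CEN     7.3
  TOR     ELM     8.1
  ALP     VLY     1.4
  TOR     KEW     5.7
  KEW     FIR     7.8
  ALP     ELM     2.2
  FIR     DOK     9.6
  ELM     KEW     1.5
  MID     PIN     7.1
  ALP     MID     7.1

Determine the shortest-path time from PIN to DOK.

Candidate routes:
PIN–MID–JCT–RIV–FIR–DOK: 7.1+3.1+0.9+0.8+9.6 = 21.5
PIN–RIV–FIR–DOK: 3.7+0.8+9.6 = 14.1
PIN–VLY–ALP–RIV–FIR–DOK: 5.5+1.4+3.5+0.8+9.6 = 20.8
Cheapest is PIN–RIV–FIR–DOK at 14.1 min.

14.1 min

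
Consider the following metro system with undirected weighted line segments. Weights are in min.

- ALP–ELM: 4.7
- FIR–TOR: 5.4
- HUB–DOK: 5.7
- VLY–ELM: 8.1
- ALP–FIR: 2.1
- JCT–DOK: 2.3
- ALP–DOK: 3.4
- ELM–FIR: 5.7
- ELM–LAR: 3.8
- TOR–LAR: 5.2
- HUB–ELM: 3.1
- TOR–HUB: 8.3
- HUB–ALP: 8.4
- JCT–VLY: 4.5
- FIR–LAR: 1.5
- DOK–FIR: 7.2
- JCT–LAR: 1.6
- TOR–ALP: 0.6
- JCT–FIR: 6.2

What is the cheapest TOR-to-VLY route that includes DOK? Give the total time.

Shortest TOR→DOK: TOR → ALP → DOK = 4
Shortest DOK→VLY: DOK → JCT → VLY = 6.8
Total via DOK: 4 + 6.8 = 10.8 min.

10.8 min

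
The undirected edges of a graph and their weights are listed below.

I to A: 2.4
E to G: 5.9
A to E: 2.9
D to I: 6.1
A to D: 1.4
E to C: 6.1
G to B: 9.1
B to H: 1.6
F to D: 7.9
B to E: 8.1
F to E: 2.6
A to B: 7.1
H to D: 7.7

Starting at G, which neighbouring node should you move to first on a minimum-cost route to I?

Enumerating some paths:
G–E–A–I: 5.9+2.9+2.4 = 11.2
G–E–A–D–I: 5.9+2.9+1.4+6.1 = 16.3
G–E–F–D–A–I: 5.9+2.6+7.9+1.4+2.4 = 20.2
G–B–A–I: 9.1+7.1+2.4 = 18.6
The minimum is 11.2 via G–E–A–I.
So from G the first move is to E.

E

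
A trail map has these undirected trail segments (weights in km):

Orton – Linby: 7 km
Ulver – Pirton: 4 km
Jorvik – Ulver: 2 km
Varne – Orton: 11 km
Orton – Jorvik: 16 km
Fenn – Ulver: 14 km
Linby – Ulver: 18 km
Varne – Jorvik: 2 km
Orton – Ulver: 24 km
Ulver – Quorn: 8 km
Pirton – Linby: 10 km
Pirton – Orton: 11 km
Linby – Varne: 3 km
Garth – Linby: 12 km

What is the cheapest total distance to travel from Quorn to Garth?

27 km

Compare a few routes:
Quorn → Ulver → Jorvik → Varne → Orton → Linby → Garth: 8+2+2+11+7+12 = 42
Quorn → Ulver → Linby → Garth: 8+18+12 = 38
Quorn → Ulver → Pirton → Linby → Garth: 8+4+10+12 = 34
Quorn → Ulver → Jorvik → Varne → Linby → Garth: 8+2+2+3+12 = 27
Cheapest is Quorn → Ulver → Jorvik → Varne → Linby → Garth at 27 km.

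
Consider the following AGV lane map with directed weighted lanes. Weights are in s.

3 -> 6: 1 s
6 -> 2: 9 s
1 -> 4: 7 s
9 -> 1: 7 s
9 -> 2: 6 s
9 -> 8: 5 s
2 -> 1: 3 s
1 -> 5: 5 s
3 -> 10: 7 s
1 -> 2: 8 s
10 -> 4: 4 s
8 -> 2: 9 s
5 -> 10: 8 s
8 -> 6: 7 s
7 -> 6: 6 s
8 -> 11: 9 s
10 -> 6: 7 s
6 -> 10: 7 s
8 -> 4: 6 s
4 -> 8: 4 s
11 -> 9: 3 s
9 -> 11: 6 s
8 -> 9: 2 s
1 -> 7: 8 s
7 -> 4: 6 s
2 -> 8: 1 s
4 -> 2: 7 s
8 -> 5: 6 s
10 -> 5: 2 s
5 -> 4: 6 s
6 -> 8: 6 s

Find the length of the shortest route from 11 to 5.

14 s

Running Dijkstra from 11:
11: 0
9: 3  (via 11)
8: 8  (via 9)
2: 9  (via 9)
1: 10  (via 9)
4: 14  (via 8)
5: 14  (via 8)
Shortest route: 11–9–8–5 = 14 s.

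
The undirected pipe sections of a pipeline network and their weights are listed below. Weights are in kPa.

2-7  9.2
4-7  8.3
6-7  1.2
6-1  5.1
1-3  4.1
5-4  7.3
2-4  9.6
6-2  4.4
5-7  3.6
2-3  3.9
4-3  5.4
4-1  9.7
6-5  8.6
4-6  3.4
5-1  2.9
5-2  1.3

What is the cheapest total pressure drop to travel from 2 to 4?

7.8 kPa

Candidate routes:
2 - 6 - 4: 4.4+3.4 = 7.8
2 - 3 - 4: 3.9+5.4 = 9.3
2 - 5 - 7 - 6 - 4: 1.3+3.6+1.2+3.4 = 9.5
2 - 5 - 4: 1.3+7.3 = 8.6
Cheapest is 2 - 6 - 4 at 7.8 kPa.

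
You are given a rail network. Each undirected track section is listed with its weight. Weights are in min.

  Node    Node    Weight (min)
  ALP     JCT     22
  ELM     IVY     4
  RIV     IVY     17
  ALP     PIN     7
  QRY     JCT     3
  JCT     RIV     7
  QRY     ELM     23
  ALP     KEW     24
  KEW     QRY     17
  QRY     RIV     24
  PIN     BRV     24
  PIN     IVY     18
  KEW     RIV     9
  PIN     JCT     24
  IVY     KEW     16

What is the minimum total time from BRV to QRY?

51 min

Candidate routes:
BRV–PIN–JCT–QRY: 24+24+3 = 51
BRV–PIN–ALP–JCT–QRY: 24+7+22+3 = 56
Cheapest is BRV–PIN–JCT–QRY at 51 min.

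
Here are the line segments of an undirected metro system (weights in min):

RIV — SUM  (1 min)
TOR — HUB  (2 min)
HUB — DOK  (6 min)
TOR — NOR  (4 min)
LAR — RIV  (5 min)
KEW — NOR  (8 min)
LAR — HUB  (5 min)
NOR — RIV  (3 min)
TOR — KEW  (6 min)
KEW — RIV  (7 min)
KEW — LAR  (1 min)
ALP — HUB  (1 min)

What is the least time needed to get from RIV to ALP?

Compare a few routes:
RIV → NOR → TOR → HUB → ALP: 3+4+2+1 = 10
RIV → LAR → HUB → ALP: 5+5+1 = 11
RIV → KEW → LAR → HUB → ALP: 7+1+5+1 = 14
The minimum is 10 min via RIV → NOR → TOR → HUB → ALP.

10 min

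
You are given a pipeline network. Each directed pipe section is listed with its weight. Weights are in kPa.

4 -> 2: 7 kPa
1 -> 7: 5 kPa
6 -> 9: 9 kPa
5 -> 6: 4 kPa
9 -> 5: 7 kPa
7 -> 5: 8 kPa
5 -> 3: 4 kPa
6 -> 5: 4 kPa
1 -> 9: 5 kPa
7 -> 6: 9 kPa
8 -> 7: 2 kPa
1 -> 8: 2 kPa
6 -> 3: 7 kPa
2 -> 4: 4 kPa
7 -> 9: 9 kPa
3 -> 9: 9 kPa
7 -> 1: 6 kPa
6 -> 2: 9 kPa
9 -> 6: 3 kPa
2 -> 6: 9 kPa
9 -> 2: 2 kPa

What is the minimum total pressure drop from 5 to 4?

17 kPa

Running Dijkstra from 5:
5: 0
3: 4  (via 5)
6: 4  (via 5)
2: 13  (via 6)
9: 13  (via 3)
4: 17  (via 2)
Shortest route: 5–6–2–4 = 17 kPa.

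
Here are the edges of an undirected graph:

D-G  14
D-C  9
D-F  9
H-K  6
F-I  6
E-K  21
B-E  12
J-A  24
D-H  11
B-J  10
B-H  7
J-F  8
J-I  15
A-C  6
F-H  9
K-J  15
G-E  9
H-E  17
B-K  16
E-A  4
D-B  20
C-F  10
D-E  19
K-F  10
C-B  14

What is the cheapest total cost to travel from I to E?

Enumerating some paths:
I–F–D–E: 6+9+19 = 34
I–F–H–E: 6+9+17 = 32
I–F–C–A–E: 6+10+6+4 = 26
I–F–H–B–E: 6+9+7+12 = 34
Cheapest is I–F–C–A–E at 26.

26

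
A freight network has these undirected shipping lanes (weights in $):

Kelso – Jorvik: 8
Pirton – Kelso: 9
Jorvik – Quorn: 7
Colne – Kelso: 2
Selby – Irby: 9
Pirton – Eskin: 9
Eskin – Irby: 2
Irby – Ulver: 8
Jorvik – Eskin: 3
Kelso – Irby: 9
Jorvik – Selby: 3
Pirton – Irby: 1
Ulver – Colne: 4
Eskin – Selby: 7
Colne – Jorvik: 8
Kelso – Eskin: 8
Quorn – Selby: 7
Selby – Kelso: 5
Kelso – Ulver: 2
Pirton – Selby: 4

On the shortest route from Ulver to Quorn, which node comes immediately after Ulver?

Enumerating some paths:
Ulver - Kelso - Jorvik - Quorn: 2+8+7 = 17
Ulver - Kelso - Selby - Quorn: 2+5+7 = 14
The minimum is $14 via Ulver - Kelso - Selby - Quorn.
So from Ulver the first move is to Kelso.

Kelso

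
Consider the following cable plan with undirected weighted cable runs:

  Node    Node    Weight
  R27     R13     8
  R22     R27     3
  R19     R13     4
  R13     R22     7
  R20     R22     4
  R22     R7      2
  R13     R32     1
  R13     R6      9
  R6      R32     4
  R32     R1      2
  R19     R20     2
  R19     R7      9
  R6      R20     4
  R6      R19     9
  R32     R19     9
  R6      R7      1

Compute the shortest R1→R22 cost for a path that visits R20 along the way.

13

Best R1 to R20: R1–R32–R13–R19–R20 costing 9
Shortest R20→R22: R20–R22 = 4
Total via R20: 9 + 4 = 13.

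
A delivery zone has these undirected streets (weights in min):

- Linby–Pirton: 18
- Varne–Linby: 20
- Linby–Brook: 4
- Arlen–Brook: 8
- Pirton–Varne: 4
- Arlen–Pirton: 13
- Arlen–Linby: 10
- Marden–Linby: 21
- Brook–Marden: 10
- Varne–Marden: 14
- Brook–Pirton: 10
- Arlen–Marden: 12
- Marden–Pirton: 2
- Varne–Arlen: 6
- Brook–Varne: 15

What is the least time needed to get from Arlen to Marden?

Candidate routes:
Arlen - Brook - Marden: 8+10 = 18
Arlen - Pirton - Marden: 13+2 = 15
Arlen - Varne - Marden: 6+14 = 20
Arlen - Marden: 12 = 12
Cheapest is Arlen - Marden at 12 min.

12 min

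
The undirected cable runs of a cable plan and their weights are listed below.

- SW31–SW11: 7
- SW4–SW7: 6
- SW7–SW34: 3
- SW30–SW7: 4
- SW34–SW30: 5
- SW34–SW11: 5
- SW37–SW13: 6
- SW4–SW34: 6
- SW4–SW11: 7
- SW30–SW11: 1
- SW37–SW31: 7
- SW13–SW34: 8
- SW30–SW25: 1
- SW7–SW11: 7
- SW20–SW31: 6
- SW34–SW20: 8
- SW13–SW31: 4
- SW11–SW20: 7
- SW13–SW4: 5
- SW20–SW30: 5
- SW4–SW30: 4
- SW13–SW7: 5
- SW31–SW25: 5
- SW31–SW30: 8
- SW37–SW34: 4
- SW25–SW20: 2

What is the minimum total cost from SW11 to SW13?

10

Candidate routes:
SW11–SW30–SW7–SW13: 1+4+5 = 10
SW11–SW30–SW25–SW31–SW13: 1+1+5+4 = 11
Cheapest is SW11–SW30–SW7–SW13 at 10.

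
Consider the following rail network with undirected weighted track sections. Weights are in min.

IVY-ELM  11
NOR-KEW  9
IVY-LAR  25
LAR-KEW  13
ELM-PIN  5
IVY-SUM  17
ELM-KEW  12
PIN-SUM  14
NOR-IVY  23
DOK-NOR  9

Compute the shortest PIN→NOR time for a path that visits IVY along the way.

Shortest PIN→IVY: PIN–ELM–IVY = 16
Best IVY to NOR: IVY–NOR costing 23
Total via IVY: 16 + 23 = 39 min.

39 min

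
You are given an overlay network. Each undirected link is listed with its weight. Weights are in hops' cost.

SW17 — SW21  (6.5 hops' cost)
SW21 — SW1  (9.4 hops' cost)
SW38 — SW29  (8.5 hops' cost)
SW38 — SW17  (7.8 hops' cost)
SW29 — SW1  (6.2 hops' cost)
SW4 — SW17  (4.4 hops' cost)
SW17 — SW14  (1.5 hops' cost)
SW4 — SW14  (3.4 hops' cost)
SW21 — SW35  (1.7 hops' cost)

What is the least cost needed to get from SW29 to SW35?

Running Dijkstra from SW29:
SW29: 0
SW1: 6.2  (via SW29)
SW38: 8.5  (via SW29)
SW21: 15.6  (via SW1)
SW17: 16.3  (via SW38)
SW35: 17.3  (via SW21)
Shortest route: SW29 → SW1 → SW21 → SW35 = 17.3 hops' cost.

17.3 hops' cost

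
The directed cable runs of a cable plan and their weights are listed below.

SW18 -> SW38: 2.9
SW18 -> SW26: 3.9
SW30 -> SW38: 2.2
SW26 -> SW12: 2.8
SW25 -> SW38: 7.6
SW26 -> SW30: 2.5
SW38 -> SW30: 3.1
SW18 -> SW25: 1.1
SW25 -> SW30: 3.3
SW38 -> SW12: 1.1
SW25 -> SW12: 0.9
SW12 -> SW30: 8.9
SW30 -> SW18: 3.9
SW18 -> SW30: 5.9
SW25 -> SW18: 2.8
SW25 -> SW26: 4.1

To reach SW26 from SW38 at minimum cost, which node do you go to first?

Candidate routes:
SW38–SW12–SW30–SW18–SW25–SW26: 1.1+8.9+3.9+1.1+4.1 = 19.1
SW38–SW30–SW18–SW26: 3.1+3.9+3.9 = 10.9
SW38–SW12–SW30–SW18–SW26: 1.1+8.9+3.9+3.9 = 17.8
SW38–SW30–SW18–SW25–SW26: 3.1+3.9+1.1+4.1 = 12.2
The minimum is 10.9 via SW38–SW30–SW18–SW26.
So from SW38 the first move is to SW30.

SW30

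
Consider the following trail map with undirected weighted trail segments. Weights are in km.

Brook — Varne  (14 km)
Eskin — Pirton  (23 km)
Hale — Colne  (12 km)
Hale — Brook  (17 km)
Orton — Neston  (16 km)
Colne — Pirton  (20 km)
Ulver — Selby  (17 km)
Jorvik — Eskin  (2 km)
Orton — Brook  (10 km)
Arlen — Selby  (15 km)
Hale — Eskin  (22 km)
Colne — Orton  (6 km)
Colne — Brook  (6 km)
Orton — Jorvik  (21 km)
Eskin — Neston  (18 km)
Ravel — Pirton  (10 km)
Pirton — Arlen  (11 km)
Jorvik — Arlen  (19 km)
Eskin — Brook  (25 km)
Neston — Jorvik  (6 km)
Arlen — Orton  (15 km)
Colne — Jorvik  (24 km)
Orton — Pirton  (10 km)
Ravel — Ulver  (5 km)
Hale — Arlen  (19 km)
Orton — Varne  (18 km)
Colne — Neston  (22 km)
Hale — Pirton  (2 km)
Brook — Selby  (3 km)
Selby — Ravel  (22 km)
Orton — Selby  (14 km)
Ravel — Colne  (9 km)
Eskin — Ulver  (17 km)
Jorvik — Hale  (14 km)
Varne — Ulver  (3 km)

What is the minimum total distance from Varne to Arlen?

29 km

Compare a few routes:
Varne → Ulver → Ravel → Pirton → Arlen: 3+5+10+11 = 29
Varne → Orton → Arlen: 18+15 = 33
Varne → Brook → Selby → Arlen: 14+3+15 = 32
Cheapest is Varne → Ulver → Ravel → Pirton → Arlen at 29 km.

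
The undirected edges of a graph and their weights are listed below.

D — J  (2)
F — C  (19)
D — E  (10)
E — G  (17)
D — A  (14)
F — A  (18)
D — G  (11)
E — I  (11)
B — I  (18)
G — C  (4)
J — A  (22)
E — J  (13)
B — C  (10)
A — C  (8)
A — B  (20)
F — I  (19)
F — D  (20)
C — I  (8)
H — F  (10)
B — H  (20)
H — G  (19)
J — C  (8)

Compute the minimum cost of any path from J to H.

Running Dijkstra from J:
J: 0
D: 2  (via J)
C: 8  (via J)
E: 12  (via D)
G: 12  (via C)
A: 16  (via D)
I: 16  (via C)
B: 18  (via C)
F: 22  (via D)
H: 31  (via G)
Shortest route: J → C → G → H = 31.

31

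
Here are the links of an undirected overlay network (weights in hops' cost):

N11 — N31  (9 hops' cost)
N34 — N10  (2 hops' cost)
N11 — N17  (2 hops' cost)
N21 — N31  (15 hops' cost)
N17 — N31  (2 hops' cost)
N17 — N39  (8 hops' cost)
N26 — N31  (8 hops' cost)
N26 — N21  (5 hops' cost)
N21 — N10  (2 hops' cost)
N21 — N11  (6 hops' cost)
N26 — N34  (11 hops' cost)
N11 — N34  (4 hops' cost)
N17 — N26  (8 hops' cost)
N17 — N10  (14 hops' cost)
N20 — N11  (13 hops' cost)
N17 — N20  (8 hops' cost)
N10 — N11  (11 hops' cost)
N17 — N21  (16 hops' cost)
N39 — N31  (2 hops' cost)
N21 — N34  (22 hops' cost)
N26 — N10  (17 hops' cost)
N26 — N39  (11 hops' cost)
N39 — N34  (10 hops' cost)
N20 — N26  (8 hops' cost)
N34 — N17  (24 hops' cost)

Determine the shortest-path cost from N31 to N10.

10 hops' cost

Running Dijkstra from N31:
N31: 0
N17: 2  (via N31)
N39: 2  (via N31)
N11: 4  (via N17)
N34: 8  (via N11)
N26: 8  (via N31)
N21: 10  (via N11)
N20: 10  (via N17)
N10: 10  (via N34)
Shortest route: N31 → N17 → N11 → N34 → N10 = 10 hops' cost.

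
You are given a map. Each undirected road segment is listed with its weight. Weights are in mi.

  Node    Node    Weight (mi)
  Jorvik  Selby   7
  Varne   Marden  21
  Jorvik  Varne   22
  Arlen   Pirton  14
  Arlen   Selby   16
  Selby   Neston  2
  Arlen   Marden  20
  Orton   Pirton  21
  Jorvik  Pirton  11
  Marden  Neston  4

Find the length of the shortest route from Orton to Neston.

Compare a few routes:
Orton → Pirton → Jorvik → Selby → Neston: 21+11+7+2 = 41
Orton → Pirton → Arlen → Selby → Neston: 21+14+16+2 = 53
Cheapest is Orton → Pirton → Jorvik → Selby → Neston at 41 mi.

41 mi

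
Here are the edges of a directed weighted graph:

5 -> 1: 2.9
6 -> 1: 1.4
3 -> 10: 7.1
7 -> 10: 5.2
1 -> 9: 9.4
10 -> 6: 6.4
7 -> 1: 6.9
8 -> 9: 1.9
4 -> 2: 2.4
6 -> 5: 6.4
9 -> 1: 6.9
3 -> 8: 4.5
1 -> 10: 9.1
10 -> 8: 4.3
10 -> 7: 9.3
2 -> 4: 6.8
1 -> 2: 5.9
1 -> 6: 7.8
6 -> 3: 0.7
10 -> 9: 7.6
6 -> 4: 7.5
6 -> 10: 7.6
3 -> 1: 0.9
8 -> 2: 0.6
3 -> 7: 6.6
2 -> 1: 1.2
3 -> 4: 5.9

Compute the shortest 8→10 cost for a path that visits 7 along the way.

22.1

Best 8 to 7: 8 → 2 → 1 → 6 → 3 → 7 costing 16.9
Best 7 to 10: 7 → 10 costing 5.2
Total via 7: 16.9 + 5.2 = 22.1.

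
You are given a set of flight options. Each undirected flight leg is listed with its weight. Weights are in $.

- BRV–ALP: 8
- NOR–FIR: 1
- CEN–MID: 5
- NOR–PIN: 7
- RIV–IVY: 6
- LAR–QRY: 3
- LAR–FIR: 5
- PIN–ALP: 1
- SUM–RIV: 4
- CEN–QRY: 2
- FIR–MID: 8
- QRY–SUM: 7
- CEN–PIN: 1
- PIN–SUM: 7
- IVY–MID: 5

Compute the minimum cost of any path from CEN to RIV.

$12

Candidate routes:
CEN–PIN–SUM–RIV: 1+7+4 = 12
CEN–PIN–NOR–FIR–MID–IVY–RIV: 1+7+1+8+5+6 = 28
CEN–MID–IVY–RIV: 5+5+6 = 16
CEN–QRY–SUM–RIV: 2+7+4 = 13
Cheapest is CEN–PIN–SUM–RIV at $12.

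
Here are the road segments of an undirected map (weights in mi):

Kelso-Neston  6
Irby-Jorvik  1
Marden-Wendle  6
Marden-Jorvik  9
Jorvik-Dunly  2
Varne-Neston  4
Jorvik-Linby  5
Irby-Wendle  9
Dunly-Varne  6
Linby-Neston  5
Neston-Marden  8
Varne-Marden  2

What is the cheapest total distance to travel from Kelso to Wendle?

Shortest distances from Kelso:
Kelso: 0
Neston: 6  (via Kelso)
Varne: 10  (via Neston)
Linby: 11  (via Neston)
Marden: 12  (via Varne)
Dunly: 16  (via Varne)
Jorvik: 16  (via Linby)
Irby: 17  (via Jorvik)
Wendle: 18  (via Marden)
Shortest route: Kelso → Neston → Varne → Marden → Wendle = 18 mi.

18 mi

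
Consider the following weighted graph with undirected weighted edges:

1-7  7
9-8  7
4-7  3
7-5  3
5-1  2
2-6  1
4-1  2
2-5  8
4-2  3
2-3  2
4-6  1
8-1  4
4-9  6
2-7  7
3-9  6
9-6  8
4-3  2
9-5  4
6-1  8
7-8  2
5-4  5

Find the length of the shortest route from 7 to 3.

5

Shortest distances from 7:
7: 0
8: 2  (via 7)
4: 3  (via 7)
5: 3  (via 7)
6: 4  (via 4)
1: 5  (via 4)
2: 5  (via 6)
3: 5  (via 4)
Shortest route: 7 → 4 → 3 = 5.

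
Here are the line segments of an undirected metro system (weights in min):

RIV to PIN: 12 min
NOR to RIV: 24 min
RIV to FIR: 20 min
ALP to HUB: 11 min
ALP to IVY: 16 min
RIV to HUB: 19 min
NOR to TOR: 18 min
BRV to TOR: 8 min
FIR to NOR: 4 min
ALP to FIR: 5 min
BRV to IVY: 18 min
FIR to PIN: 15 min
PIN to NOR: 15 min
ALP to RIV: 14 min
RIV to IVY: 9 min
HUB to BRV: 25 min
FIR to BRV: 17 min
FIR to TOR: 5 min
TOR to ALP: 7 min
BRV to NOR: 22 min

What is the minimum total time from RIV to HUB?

Running Dijkstra from RIV:
RIV: 0
IVY: 9  (via RIV)
PIN: 12  (via RIV)
ALP: 14  (via RIV)
HUB: 19  (via RIV)
Shortest route: RIV–HUB = 19 min.

19 min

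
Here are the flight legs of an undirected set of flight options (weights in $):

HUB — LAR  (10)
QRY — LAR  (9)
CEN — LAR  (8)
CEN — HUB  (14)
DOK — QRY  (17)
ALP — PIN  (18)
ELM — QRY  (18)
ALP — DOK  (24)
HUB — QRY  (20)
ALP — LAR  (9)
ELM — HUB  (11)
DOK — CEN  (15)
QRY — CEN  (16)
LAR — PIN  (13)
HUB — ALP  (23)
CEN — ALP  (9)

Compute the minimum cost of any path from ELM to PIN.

$34

Running Dijkstra from ELM:
ELM: 0
HUB: 11  (via ELM)
QRY: 18  (via ELM)
LAR: 21  (via HUB)
CEN: 25  (via HUB)
ALP: 30  (via LAR)
PIN: 34  (via LAR)
Shortest route: ELM–HUB–LAR–PIN = $34.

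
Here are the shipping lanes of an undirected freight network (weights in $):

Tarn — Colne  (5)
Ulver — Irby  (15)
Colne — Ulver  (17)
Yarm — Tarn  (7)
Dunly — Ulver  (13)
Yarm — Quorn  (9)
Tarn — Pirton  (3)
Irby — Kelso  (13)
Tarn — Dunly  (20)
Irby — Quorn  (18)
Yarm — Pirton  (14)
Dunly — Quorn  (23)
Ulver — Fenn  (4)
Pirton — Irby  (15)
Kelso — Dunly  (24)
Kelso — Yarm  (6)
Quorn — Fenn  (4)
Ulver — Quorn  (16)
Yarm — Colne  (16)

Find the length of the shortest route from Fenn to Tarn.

$20

Enumerating some paths:
Fenn - Ulver - Colne - Tarn: 4+17+5 = 26
Fenn - Quorn - Yarm - Colne - Tarn: 4+9+16+5 = 34
Fenn - Quorn - Yarm - Tarn: 4+9+7 = 20
Fenn - Quorn - Yarm - Pirton - Tarn: 4+9+14+3 = 30
The minimum is $20 via Fenn - Quorn - Yarm - Tarn.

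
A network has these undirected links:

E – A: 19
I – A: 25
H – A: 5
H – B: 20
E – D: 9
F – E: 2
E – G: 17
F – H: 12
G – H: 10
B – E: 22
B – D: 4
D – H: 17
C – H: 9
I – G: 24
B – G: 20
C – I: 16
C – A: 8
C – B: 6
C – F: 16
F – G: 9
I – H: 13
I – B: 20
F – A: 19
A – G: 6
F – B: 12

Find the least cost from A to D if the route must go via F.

Shortest A→F: A–G–F = 15
Best F to D: F–E–D costing 11
Total via F: 15 + 11 = 26.

26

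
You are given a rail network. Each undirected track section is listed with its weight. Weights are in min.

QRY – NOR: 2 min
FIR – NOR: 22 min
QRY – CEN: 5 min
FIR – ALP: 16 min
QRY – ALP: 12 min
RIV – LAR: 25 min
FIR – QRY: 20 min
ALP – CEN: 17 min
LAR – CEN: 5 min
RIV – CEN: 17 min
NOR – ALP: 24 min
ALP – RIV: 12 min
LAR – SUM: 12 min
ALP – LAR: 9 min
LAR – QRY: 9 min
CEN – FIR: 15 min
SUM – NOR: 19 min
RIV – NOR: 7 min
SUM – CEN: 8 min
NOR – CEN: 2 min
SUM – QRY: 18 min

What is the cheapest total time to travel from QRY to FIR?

19 min

Compare a few routes:
QRY → FIR: 20 = 20
QRY → NOR → CEN → FIR: 2+2+15 = 19
Cheapest is QRY → NOR → CEN → FIR at 19 min.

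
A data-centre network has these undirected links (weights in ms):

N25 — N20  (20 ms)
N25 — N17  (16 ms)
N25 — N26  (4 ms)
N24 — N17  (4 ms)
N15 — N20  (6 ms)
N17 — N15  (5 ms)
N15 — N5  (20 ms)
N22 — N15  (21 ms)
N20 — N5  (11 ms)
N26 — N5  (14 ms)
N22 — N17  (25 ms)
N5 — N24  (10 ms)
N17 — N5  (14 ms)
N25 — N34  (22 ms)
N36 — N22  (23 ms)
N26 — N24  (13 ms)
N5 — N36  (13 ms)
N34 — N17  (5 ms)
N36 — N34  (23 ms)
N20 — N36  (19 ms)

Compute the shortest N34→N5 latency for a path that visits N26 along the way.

Shortest N34→N26: N34 → N17 → N24 → N26 = 22
Best N26 to N5: N26 → N5 costing 14
Total via N26: 22 + 14 = 36 ms.

36 ms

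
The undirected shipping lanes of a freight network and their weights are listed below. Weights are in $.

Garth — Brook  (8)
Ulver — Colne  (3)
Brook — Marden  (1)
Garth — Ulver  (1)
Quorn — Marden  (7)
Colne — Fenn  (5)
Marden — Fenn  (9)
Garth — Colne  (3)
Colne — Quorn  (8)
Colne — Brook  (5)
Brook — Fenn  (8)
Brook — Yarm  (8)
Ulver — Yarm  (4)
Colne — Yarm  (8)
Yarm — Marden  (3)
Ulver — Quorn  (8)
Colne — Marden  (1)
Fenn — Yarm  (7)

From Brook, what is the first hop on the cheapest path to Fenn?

Marden

Candidate routes:
Brook - Colne - Fenn: 5+5 = 10
Brook - Marden - Colne - Fenn: 1+1+5 = 7
Brook - Marden - Fenn: 1+9 = 10
Brook - Fenn: 8 = 8
Cheapest is Brook - Marden - Colne - Fenn at $7.
So from Brook the first move is to Marden.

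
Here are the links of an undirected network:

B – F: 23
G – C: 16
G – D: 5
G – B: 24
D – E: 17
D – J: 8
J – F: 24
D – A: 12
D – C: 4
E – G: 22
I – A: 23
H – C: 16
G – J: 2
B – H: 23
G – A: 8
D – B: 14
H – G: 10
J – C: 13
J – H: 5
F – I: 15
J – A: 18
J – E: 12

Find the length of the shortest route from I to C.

Running Dijkstra from I:
I: 0
F: 15  (via I)
A: 23  (via I)
G: 31  (via A)
J: 33  (via G)
D: 35  (via A)
B: 38  (via F)
H: 38  (via J)
C: 39  (via D)
Shortest route: I–A–D–C = 39.

39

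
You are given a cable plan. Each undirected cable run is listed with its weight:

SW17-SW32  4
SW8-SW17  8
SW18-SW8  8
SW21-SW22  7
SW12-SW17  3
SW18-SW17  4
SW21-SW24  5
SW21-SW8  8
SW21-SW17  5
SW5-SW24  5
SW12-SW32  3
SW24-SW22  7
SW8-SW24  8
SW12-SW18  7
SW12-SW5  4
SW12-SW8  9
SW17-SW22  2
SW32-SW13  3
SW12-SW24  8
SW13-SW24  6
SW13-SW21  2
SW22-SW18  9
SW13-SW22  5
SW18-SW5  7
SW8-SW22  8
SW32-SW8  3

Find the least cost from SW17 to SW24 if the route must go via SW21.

Shortest SW17→SW21: SW17 → SW21 = 5
Best SW21 to SW24: SW21 → SW24 costing 5
Total via SW21: 5 + 5 = 10.

10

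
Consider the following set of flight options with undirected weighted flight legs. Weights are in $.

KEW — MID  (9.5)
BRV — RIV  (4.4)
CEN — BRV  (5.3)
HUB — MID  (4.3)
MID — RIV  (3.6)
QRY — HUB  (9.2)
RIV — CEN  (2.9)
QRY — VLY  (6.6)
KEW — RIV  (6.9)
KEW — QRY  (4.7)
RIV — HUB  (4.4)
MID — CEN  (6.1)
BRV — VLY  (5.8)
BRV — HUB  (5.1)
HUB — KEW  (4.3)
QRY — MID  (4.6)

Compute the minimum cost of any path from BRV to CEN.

Enumerating some paths:
BRV - HUB - RIV - CEN: 5.1+4.4+2.9 = 12.4
BRV - CEN: 5.3 = 5.3
BRV - RIV - CEN: 4.4+2.9 = 7.3
Cheapest is BRV - CEN at $5.3.

$5.3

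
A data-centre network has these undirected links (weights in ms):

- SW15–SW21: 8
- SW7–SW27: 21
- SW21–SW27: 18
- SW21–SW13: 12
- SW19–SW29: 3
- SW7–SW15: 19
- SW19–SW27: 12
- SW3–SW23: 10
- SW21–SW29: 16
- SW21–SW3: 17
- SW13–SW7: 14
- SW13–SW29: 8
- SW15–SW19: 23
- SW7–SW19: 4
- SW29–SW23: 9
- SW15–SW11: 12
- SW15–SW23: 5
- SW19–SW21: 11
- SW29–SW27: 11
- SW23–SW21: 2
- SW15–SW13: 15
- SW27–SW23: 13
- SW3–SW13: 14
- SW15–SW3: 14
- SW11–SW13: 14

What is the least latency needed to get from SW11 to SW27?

30 ms

Settle nodes by increasing distance from SW11:
SW11: 0
SW15: 12  (via SW11)
SW13: 14  (via SW11)
SW23: 17  (via SW15)
SW21: 19  (via SW23)
SW29: 22  (via SW13)
SW19: 25  (via SW29)
SW3: 26  (via SW15)
SW7: 28  (via SW13)
SW27: 30  (via SW23)
Shortest route: SW11–SW15–SW23–SW27 = 30 ms.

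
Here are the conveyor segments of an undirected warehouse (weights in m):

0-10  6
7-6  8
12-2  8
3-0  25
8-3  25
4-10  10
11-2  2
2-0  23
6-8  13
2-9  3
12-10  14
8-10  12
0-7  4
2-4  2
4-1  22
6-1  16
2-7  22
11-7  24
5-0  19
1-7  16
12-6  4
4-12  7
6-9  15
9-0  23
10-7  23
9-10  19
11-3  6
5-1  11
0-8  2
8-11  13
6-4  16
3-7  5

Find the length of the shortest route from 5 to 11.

34 m

Running Dijkstra from 5:
5: 0
1: 11  (via 5)
0: 19  (via 5)
8: 21  (via 0)
7: 23  (via 0)
10: 25  (via 0)
6: 27  (via 1)
3: 28  (via 7)
12: 31  (via 6)
4: 33  (via 1)
11: 34  (via 8)
Shortest route: 5–0–8–11 = 34 m.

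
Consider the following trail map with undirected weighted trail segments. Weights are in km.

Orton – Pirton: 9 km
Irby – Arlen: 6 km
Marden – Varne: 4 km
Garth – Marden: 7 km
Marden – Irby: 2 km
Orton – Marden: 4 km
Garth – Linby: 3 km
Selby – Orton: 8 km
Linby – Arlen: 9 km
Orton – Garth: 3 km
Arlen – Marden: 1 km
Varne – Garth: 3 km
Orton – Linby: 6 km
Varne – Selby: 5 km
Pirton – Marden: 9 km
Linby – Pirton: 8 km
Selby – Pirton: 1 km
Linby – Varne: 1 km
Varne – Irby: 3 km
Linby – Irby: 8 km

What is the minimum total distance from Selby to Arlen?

Shortest distances from Selby:
Selby: 0
Pirton: 1  (via Selby)
Varne: 5  (via Selby)
Linby: 6  (via Varne)
Garth: 8  (via Varne)
Irby: 8  (via Varne)
Orton: 8  (via Selby)
Marden: 9  (via Varne)
Arlen: 10  (via Marden)
Shortest route: Selby → Varne → Marden → Arlen = 10 km.

10 km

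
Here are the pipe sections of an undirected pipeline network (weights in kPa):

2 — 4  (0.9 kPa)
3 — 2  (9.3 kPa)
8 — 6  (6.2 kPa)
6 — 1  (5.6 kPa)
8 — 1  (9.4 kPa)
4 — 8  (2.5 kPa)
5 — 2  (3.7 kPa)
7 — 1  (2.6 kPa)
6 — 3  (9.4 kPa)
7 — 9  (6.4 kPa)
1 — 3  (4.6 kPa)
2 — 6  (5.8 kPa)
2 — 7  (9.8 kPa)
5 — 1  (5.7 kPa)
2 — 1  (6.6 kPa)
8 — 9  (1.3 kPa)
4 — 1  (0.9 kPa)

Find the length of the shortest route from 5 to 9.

8.4 kPa

Enumerating some paths:
5 → 1 → 4 → 8 → 9: 5.7+0.9+2.5+1.3 = 10.4
5 → 2 → 4 → 8 → 9: 3.7+0.9+2.5+1.3 = 8.4
5 → 2 → 4 → 1 → 7 → 9: 3.7+0.9+0.9+2.6+6.4 = 14.5
The minimum is 8.4 kPa via 5 → 2 → 4 → 8 → 9.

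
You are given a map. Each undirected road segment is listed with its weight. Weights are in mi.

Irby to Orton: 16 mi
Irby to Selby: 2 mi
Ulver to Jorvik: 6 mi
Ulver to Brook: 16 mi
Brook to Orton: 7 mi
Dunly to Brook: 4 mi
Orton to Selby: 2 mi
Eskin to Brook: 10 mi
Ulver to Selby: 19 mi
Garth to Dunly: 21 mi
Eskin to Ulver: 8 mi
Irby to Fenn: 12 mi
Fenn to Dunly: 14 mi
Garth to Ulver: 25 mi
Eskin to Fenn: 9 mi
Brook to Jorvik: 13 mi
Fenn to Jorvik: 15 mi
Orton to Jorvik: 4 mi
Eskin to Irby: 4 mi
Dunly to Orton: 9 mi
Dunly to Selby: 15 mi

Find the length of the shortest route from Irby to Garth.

Candidate routes:
Irby - Selby - Orton - Brook - Dunly - Garth: 2+2+7+4+21 = 36
Irby - Eskin - Ulver - Garth: 4+8+25 = 37
Irby - Selby - Orton - Dunly - Garth: 2+2+9+21 = 34
Cheapest is Irby - Selby - Orton - Dunly - Garth at 34 mi.

34 mi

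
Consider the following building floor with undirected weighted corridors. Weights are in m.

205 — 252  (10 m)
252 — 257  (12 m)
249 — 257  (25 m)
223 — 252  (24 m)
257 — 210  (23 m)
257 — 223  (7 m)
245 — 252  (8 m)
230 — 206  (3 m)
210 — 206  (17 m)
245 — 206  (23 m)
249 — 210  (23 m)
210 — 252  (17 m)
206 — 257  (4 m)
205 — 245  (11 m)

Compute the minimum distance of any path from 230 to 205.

29 m

Settle nodes by increasing distance from 230:
230: 0
206: 3  (via 230)
257: 7  (via 206)
223: 14  (via 257)
252: 19  (via 257)
210: 20  (via 206)
245: 26  (via 206)
205: 29  (via 252)
Shortest route: 230 → 206 → 257 → 252 → 205 = 29 m.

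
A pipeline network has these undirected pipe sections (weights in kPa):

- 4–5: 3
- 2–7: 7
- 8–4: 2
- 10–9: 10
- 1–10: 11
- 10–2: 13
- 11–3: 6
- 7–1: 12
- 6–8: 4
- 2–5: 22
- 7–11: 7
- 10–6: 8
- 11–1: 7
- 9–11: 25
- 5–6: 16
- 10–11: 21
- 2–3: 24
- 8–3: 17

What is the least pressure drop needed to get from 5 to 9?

27 kPa

Shortest distances from 5:
5: 0
4: 3  (via 5)
8: 5  (via 4)
6: 9  (via 8)
10: 17  (via 6)
2: 22  (via 5)
3: 22  (via 8)
9: 27  (via 10)
Shortest route: 5–4–8–6–10–9 = 27 kPa.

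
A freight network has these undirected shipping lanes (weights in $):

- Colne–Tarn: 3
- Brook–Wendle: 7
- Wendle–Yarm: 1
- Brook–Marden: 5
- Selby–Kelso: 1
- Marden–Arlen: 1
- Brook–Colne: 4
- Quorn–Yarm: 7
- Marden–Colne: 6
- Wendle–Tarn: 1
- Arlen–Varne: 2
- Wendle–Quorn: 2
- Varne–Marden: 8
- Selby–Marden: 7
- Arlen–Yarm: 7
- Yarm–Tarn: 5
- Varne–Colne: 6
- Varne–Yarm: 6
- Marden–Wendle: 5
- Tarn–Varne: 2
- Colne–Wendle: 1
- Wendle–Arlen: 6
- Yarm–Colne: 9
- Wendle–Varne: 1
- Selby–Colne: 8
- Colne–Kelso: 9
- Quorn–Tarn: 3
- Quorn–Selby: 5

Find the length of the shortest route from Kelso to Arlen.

Settle nodes by increasing distance from Kelso:
Kelso: 0
Selby: 1  (via Kelso)
Quorn: 6  (via Selby)
Wendle: 8  (via Quorn)
Marden: 8  (via Selby)
Arlen: 9  (via Marden)
Shortest route: Kelso–Selby–Marden–Arlen = $9.

$9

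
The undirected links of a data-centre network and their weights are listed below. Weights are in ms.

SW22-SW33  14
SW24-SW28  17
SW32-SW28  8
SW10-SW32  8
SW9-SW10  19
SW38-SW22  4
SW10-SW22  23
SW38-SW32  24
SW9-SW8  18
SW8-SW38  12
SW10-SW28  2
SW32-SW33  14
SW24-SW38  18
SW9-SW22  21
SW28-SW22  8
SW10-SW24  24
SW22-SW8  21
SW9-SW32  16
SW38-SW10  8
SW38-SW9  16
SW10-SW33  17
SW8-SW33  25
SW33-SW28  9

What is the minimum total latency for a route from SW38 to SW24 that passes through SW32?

Best SW38 to SW32: SW38 → SW10 → SW32 costing 16
Shortest SW32→SW24: SW32 → SW28 → SW24 = 25
Total via SW32: 16 + 25 = 41 ms.

41 ms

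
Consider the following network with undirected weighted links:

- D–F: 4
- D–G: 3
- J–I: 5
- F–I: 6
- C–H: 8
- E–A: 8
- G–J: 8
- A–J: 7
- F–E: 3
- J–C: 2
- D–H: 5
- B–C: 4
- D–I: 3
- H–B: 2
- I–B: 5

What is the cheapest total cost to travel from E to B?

Candidate routes:
E - F - I - J - C - B: 3+6+5+2+4 = 20
E - F - D - I - B: 3+4+3+5 = 15
E - F - I - B: 3+6+5 = 14
E - F - I - D - H - B: 3+6+3+5+2 = 19
The minimum is 14 via E - F - I - B.

14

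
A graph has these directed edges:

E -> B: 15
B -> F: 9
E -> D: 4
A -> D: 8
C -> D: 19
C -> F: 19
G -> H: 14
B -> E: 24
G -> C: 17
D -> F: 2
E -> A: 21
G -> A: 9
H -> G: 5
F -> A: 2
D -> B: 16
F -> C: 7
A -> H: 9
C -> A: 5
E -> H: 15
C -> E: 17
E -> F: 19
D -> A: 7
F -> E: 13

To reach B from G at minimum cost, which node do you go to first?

Enumerating some paths:
G–C–A–D–B: 17+5+8+16 = 46
G–A–D–B: 9+8+16 = 33
G–A–D–F–E–B: 9+8+2+13+15 = 47
The minimum is 33 via G–A–D–B.
So from G the first move is to A.

A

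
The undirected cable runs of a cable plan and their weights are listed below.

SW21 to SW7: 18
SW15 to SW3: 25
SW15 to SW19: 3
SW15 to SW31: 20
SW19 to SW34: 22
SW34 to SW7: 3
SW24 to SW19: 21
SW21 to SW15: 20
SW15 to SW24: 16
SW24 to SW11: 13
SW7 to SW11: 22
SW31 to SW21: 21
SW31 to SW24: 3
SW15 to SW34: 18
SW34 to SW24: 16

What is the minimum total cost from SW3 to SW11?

54

Enumerating some paths:
SW3 → SW15 → SW31 → SW24 → SW11: 25+20+3+13 = 61
SW3 → SW15 → SW34 → SW7 → SW11: 25+18+3+22 = 68
SW3 → SW15 → SW19 → SW24 → SW11: 25+3+21+13 = 62
SW3 → SW15 → SW24 → SW11: 25+16+13 = 54
The minimum is 54 via SW3 → SW15 → SW24 → SW11.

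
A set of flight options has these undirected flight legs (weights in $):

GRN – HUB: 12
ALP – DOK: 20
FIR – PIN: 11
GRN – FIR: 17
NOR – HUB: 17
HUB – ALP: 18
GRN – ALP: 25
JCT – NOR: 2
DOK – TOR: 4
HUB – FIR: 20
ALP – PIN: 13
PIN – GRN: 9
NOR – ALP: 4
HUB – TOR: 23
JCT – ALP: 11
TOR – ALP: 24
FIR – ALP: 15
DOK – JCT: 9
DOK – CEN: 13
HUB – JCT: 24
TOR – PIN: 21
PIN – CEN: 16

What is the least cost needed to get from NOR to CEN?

$24

Candidate routes:
NOR–ALP–JCT–DOK–CEN: 4+11+9+13 = 37
NOR–JCT–DOK–CEN: 2+9+13 = 24
NOR–ALP–PIN–CEN: 4+13+16 = 33
Cheapest is NOR–JCT–DOK–CEN at $24.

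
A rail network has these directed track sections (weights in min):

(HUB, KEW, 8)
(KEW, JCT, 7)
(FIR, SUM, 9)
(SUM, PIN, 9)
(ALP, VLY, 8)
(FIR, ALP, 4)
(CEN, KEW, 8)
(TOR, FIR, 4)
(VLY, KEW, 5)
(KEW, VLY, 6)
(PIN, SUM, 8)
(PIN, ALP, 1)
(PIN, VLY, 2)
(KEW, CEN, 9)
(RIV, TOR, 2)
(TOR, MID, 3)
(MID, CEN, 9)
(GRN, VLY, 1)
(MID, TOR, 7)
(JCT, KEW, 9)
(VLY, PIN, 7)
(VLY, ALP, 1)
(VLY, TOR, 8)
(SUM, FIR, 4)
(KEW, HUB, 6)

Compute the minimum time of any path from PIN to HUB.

13 min

Candidate routes:
PIN → VLY → KEW → HUB: 2+5+6 = 13
PIN → ALP → VLY → KEW → HUB: 1+8+5+6 = 20
The minimum is 13 min via PIN → VLY → KEW → HUB.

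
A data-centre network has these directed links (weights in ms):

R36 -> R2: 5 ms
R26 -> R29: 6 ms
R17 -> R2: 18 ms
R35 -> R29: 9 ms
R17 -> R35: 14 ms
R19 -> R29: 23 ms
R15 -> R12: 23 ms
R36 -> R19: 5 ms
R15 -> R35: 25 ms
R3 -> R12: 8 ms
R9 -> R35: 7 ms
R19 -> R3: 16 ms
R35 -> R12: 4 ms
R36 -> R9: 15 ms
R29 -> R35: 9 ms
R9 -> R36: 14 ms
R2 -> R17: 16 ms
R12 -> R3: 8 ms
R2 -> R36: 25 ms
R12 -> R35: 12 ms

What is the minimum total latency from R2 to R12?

34 ms

Settle nodes by increasing distance from R2:
R2: 0
R17: 16  (via R2)
R36: 25  (via R2)
R35: 30  (via R17)
R19: 30  (via R36)
R12: 34  (via R35)
Shortest route: R2 → R17 → R35 → R12 = 34 ms.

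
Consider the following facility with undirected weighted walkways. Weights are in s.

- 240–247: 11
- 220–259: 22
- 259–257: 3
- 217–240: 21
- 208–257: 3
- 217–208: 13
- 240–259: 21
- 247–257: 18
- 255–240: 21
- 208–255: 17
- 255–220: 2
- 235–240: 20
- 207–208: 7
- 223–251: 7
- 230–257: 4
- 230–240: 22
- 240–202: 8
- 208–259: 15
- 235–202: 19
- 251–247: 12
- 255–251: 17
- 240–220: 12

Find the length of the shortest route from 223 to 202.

Enumerating some paths:
223 → 251 → 247 → 240 → 202: 7+12+11+8 = 38
223 → 251 → 255 → 220 → 240 → 202: 7+17+2+12+8 = 46
223 → 251 → 255 → 240 → 202: 7+17+21+8 = 53
Cheapest is 223 → 251 → 247 → 240 → 202 at 38 s.

38 s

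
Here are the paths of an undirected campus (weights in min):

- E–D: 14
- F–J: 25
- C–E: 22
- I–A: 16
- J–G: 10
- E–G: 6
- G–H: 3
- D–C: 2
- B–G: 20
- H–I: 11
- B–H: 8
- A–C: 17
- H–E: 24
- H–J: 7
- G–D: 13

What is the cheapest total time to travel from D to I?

27 min

Compare a few routes:
D → G → J → H → I: 13+10+7+11 = 41
D → E → G → H → I: 14+6+3+11 = 34
D → C → A → I: 2+17+16 = 35
D → G → H → I: 13+3+11 = 27
The minimum is 27 min via D → G → H → I.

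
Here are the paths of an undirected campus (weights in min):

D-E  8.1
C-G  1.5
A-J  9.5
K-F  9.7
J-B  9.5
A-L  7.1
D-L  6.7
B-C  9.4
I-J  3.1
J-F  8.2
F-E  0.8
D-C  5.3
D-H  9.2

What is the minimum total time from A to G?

20.6 min

Shortest distances from A:
A: 0
L: 7.1  (via A)
J: 9.5  (via A)
I: 12.6  (via J)
D: 13.8  (via L)
F: 17.7  (via J)
E: 18.5  (via F)
B: 19  (via J)
C: 19.1  (via D)
G: 20.6  (via C)
Shortest route: A–L–D–C–G = 20.6 min.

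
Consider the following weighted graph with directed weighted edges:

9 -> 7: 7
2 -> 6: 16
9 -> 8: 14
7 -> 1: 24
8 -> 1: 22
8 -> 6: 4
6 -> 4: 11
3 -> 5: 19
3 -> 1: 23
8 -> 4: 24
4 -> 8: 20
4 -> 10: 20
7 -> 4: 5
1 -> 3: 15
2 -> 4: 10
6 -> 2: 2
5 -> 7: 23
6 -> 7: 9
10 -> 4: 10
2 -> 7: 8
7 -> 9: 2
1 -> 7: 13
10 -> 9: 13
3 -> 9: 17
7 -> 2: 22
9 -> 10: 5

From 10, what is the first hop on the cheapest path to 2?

Enumerating some paths:
10 - 9 - 7 - 4 - 8 - 6 - 2: 13+7+5+20+4+2 = 51
10 - 9 - 8 - 6 - 2: 13+14+4+2 = 33
10 - 4 - 8 - 6 - 2: 10+20+4+2 = 36
10 - 9 - 7 - 2: 13+7+22 = 42
The minimum is 33 via 10 - 9 - 8 - 6 - 2.
So from 10 the first move is to 9.

9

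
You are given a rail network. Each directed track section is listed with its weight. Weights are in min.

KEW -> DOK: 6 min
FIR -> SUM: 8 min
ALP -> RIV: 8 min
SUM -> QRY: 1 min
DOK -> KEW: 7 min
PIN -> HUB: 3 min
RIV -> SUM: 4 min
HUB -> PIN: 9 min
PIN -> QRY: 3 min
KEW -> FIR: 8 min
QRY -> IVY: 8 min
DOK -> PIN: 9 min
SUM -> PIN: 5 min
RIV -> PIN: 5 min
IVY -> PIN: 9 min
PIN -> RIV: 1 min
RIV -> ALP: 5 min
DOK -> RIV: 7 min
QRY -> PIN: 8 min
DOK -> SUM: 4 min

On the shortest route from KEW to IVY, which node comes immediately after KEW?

DOK

Candidate routes:
KEW - FIR - SUM - QRY - IVY: 8+8+1+8 = 25
KEW - DOK - SUM - QRY - IVY: 6+4+1+8 = 19
The minimum is 19 min via KEW - DOK - SUM - QRY - IVY.
So from KEW the first move is to DOK.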